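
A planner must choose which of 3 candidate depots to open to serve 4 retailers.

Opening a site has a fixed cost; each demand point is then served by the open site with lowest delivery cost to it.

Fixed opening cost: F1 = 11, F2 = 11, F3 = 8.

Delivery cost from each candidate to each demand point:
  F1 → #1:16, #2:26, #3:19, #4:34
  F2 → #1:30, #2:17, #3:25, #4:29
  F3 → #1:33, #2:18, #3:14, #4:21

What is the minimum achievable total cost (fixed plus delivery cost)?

Open {F1, F3}: assign each demand point to its cheapest open site.
  #1→F1 16, #2→F3 18, #3→F3 14, #4→F3 21
  delivery cost 69, fixed 19 → total 88.
Compare {F3}: delivery cost 86 + fixed 8 = 94.
Compare {F1, F2, F3}: delivery cost 68 + fixed 30 = 98.
Compare {F2, F3}: delivery cost 82 + fixed 19 = 101.
All other subsets cost ≥ 94. Minimum total cost: 88.

88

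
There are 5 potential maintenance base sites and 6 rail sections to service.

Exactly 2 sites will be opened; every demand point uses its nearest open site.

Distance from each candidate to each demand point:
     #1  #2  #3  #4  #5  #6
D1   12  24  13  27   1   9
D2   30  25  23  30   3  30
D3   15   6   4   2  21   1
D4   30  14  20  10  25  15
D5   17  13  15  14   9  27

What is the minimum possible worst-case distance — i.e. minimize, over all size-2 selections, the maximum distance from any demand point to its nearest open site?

Open {D1, D3}.
  Farthest demand point is #1 at distance 12 (to D1); all others are ≤ 12.
With {D1, D4} the worst case is 14.
With {D1, D5} the worst case is 14.
No size-2 selection achieves below 12.

12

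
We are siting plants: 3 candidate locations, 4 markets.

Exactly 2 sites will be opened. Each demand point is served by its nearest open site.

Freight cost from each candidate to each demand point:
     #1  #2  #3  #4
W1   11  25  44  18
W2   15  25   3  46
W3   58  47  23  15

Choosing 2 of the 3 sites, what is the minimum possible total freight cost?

57

Open {W1, W2}.
  #1→W1 11, #2→W1 25, #3→W2 3, #4→W1 18  ⇒ total 57.
Compare {W2, W3}: total 58.
Compare {W1, W3}: total 74.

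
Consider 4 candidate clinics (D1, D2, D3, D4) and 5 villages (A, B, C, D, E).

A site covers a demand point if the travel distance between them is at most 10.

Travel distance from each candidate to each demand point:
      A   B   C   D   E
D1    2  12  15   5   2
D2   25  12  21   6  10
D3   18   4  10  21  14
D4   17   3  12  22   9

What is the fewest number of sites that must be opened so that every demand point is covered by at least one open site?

Coverage sets (demand points within 10 of each site):
  D1: {A, D, E}
  D2: {D, E}
  D3: {B, C}
  D4: {B, E}
No single site covers all 5 demand points.
But {D1, D3} covers everything, so the minimum is 2.

2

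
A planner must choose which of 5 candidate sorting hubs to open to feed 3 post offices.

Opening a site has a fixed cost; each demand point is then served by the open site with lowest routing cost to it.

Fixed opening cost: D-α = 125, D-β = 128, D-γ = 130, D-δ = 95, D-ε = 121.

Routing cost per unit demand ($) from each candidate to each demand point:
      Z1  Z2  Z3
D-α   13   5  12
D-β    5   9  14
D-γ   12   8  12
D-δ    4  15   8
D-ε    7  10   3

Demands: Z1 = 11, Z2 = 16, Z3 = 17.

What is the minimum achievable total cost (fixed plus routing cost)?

409

Open {D-ε}: assign each demand point to its cheapest open site.
  Z1→D-ε 11×7=77, Z2→D-ε 16×10=160, Z3→D-ε 17×3=51
  routing cost 288, fixed 121 → total 409.
Compare {D-α, D-ε}: routing cost 208 + fixed 246 = 454.
Compare {D-δ, D-ε}: routing cost 255 + fixed 216 = 471.
Compare {D-α, D-δ}: routing cost 260 + fixed 220 = 480.
All other subsets cost ≥ 454. Minimum total cost: 409.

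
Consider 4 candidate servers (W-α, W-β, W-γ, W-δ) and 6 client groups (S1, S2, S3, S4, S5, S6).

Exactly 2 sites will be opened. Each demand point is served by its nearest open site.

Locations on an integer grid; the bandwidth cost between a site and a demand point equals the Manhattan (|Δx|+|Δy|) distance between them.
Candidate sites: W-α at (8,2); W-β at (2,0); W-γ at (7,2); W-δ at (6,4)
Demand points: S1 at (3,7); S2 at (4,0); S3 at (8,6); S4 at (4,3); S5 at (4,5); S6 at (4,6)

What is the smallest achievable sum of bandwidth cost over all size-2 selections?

22

Open {W-β, W-δ}.
  S1→W-δ 6, S2→W-β 2, S3→W-δ 4, S4→W-δ 3, S5→W-δ 3, S6→W-δ 4  ⇒ total 22.
Compare {W-γ, W-δ}: total 25.
Compare {W-α, W-δ}: total 26.
No size-2 selection does better; minimum is 22.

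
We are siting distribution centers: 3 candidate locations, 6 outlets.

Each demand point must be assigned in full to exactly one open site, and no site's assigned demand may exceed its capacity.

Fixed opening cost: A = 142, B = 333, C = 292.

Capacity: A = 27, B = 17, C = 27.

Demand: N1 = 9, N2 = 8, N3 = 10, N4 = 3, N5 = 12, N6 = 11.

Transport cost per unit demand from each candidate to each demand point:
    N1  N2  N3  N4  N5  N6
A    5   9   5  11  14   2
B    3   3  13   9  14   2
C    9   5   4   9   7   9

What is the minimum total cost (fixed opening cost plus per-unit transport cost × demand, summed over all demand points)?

811

Open {A, C}; cheapest assignment that respects the capacities:
  A (cap 27, load 27): N1, N2, N3 — cost 9×5 + 8×9 + 10×5 = 167
  C (cap 27, load 26): N4, N5, N6 — cost 3×9 + 12×7 + 11×9 = 210
  Shipping 377, fixed 434 → total 811.
  Any other capacity-feasible assignment to {A, C} ships for at least 377.
Compare {A, B, C}: its best feasible assignment gives total 991.
Every other set of open sites that can feasibly serve all demand totals ≥ 991 even under its best assignment. Minimum: 811.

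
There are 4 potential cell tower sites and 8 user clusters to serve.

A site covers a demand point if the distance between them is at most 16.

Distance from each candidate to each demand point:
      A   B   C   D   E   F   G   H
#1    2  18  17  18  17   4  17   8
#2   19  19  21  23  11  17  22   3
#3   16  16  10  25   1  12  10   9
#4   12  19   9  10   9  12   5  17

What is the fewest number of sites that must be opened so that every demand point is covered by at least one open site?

Coverage sets (demand points within 16 of each site):
  #1: {A, F, H}
  #2: {E, H}
  #3: {A, B, C, E, F, G, H}
  #4: {A, C, D, E, F, G}
No single site covers all 8 demand points.
But {#3, #4} covers everything, so the minimum is 2.

2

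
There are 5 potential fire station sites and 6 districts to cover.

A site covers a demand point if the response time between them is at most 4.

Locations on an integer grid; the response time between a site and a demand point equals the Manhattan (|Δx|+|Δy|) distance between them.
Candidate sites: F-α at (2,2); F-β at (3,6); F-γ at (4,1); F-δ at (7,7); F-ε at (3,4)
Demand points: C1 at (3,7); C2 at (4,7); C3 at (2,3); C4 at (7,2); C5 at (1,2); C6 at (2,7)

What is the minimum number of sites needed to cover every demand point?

2

Coverage sets (demand points within 4 of each site):
  F-α: {C3, C5}
  F-β: {C1, C2, C3, C6}
  F-γ: {C3, C4, C5}
  F-δ: {C1, C2}
  F-ε: {C1, C2, C3, C5, C6}
No single site covers all 6 demand points.
But {F-β, F-γ} covers everything, so the minimum is 2.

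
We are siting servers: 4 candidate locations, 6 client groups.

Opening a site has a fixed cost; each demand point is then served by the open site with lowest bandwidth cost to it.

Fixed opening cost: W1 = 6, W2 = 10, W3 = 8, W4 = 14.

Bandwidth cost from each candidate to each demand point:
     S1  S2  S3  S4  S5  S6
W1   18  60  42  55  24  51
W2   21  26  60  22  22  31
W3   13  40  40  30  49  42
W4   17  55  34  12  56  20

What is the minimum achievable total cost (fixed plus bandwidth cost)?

Open {W2, W4}: assign each demand point to its cheapest open site.
  S1→W4 17, S2→W2 26, S3→W4 34, S4→W4 12, S5→W2 22, S6→W4 20
  bandwidth cost 131, fixed 24 → total 155.
Compare {W2, W3, W4}: bandwidth cost 127 + fixed 32 = 159.
Compare {W1, W2, W4}: bandwidth cost 131 + fixed 30 = 161.
Compare {W1, W2, W3, W4}: bandwidth cost 127 + fixed 38 = 165.
All other subsets cost ≥ 159. Minimum total cost: 155.

155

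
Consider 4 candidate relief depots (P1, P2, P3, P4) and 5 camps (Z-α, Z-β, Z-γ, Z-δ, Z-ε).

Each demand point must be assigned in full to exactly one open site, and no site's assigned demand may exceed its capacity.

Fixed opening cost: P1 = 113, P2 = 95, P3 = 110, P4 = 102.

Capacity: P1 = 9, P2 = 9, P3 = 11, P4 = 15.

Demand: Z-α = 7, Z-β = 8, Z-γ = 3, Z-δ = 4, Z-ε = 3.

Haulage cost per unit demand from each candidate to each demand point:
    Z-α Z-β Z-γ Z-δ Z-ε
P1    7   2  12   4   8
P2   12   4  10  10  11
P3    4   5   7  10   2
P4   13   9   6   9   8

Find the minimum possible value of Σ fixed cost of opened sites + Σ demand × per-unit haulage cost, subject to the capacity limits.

Open {P3, P4}; cheapest assignment that respects the capacities:
  P3 (cap 11, load 10): Z-α, Z-ε — cost 7×4 + 3×2 = 34
  P4 (cap 15, load 15): Z-β, Z-γ, Z-δ — cost 8×9 + 3×6 + 4×9 = 126
  Shipping 160, fixed 212 → total 372.
  Any other capacity-feasible assignment to {P3, P4} ships for at least 160.
Compare {P2, P3, P4}: its best feasible assignment gives total 427.
Compare {P1, P3, P4}: its best feasible assignment gives total 429.
Every other set of open sites that can feasibly serve all demand totals ≥ 427 even under its best assignment. Minimum: 372.

372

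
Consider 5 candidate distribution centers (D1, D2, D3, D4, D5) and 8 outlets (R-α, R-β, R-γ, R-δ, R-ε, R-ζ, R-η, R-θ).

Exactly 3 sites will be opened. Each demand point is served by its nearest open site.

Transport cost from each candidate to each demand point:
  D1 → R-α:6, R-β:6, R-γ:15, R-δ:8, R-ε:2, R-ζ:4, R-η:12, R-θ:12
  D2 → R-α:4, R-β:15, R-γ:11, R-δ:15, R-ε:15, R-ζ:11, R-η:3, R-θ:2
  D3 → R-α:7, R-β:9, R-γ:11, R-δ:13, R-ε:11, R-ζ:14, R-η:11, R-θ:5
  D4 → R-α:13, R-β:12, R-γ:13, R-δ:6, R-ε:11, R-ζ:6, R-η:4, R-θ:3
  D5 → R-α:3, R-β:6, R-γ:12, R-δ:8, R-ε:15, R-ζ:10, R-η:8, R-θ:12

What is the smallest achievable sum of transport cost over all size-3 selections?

Open {D1, D2, D4}.
  R-α→D2 4, R-β→D1 6, R-γ→D2 11, R-δ→D4 6, R-ε→D1 2, R-ζ→D1 4, R-η→D2 3, R-θ→D2 2  ⇒ total 38.
Compare {D1, D2, D5}: total 39.
Compare {D1, D2, D3}: total 40.
No size-3 selection does better; minimum is 38.

38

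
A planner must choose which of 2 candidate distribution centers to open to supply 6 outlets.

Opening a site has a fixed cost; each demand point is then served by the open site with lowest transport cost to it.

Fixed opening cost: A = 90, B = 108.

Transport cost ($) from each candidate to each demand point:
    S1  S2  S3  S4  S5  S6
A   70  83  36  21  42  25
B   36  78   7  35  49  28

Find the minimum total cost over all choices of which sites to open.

341

Open {B}: assign each demand point to its cheapest open site.
  S1→B 36, S2→B 78, S3→B 7, S4→B 35, S5→B 49, S6→B 28
  transport cost 233, fixed 108 → total 341.
Compare {A}: transport cost 277 + fixed 90 = 367.
Compare {A, B}: transport cost 209 + fixed 198 = 407.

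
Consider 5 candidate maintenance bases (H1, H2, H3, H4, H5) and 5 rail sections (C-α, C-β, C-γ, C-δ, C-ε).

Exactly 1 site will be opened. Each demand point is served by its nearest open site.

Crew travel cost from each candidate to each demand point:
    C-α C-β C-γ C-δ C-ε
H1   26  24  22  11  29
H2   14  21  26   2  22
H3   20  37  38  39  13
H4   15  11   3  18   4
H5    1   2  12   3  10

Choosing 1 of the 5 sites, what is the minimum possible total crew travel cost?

Open {H5}.
  C-α→H5 1, C-β→H5 2, C-γ→H5 12, C-δ→H5 3, C-ε→H5 10  ⇒ total 28.
Compare {H4}: total 51.
Compare {H2}: total 85.
No size-1 selection does better; minimum is 28.

28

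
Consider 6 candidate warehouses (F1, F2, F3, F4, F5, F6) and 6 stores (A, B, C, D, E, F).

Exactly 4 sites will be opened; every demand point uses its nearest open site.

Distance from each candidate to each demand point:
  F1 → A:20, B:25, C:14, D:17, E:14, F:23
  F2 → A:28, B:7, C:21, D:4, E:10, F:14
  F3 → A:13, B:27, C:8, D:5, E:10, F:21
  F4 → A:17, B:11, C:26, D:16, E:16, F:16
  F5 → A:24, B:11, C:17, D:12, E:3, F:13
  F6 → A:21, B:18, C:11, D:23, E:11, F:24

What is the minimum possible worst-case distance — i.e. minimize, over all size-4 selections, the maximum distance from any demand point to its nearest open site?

Open {F1, F2, F3, F5}.
  Farthest demand point is A at distance 13 (to F3); all others are ≤ 13.
With {F1, F3, F4, F5} the worst case is 13.
With {F1, F3, F5, F6} the worst case is 13.
No size-4 selection achieves below 13.

13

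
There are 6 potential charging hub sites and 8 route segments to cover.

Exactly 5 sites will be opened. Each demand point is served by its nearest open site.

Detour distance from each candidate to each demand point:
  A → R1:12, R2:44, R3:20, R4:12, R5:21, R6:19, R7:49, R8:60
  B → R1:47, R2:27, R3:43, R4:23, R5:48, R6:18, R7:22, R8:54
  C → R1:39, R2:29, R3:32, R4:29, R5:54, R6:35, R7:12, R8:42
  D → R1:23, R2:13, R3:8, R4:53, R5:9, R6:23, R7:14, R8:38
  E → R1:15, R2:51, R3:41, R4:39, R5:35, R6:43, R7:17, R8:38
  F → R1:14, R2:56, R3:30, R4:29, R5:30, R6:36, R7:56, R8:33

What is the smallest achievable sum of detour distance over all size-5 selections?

Open {A, B, C, D, F}.
  R1→A 12, R2→D 13, R3→D 8, R4→A 12, R5→D 9, R6→B 18, R7→C 12, R8→F 33  ⇒ total 117.
Compare {A, C, D, E, F}: total 118.
Compare {A, B, D, E, F}: total 119.
No size-5 selection does better; minimum is 117.

117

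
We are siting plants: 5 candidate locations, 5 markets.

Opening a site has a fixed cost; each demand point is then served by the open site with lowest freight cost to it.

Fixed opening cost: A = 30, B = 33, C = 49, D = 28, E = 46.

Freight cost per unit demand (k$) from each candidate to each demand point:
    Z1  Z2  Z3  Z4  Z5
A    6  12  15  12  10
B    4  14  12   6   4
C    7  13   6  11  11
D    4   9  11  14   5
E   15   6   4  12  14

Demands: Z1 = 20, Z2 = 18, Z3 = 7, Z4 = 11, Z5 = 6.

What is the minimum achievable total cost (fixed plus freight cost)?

Open {B, E}: assign each demand point to its cheapest open site.
  Z1→B 20×4=80, Z2→E 18×6=108, Z3→E 7×4=28, Z4→B 11×6=66, Z5→B 6×4=24
  freight cost 306, fixed 79 → total 385.
Compare {B, D, E}: freight cost 306 + fixed 107 = 413.
Compare {A, B, E}: freight cost 306 + fixed 109 = 415.
Compare {B, C, E}: freight cost 306 + fixed 128 = 434.
All other subsets cost ≥ 413. Minimum total cost: 385.

385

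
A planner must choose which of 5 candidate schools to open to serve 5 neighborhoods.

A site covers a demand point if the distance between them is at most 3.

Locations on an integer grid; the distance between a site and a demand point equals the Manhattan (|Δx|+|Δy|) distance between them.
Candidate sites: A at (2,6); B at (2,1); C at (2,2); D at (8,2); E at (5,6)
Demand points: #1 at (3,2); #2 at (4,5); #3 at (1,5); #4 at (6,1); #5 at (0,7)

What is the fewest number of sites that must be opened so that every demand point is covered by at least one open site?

3

Coverage sets (demand points within 3 of each site):
  A: {#2, #3, #5}
  B: {#1}
  C: {#1}
  D: {#4}
  E: {#2}
No 2 sites suffice: every size-2 union leaves at least one demand point uncovered.
But {A, B, D} covers everything, so the minimum is 3.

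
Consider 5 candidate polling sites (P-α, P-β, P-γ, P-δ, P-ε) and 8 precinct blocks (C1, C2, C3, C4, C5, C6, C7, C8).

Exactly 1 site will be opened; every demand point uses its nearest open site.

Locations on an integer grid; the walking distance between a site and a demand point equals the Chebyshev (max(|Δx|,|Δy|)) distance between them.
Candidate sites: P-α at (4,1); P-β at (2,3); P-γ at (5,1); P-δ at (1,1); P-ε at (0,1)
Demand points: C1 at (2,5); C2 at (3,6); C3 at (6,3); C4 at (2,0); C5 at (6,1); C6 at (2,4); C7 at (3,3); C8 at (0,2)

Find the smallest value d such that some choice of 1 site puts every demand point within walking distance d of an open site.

4

Open {P-β}.
  Farthest demand point is C3 at walking distance 4 (to P-β); all others are ≤ 4.
With {P-α} the worst case is 5.
With {P-γ} the worst case is 5.
No size-1 selection achieves below 4.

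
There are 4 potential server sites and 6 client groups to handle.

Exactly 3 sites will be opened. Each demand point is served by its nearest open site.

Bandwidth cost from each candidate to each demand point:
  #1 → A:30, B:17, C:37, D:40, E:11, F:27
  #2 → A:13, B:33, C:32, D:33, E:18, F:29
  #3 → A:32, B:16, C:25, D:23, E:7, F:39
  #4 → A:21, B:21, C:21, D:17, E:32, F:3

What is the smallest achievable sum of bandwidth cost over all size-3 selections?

Open {#2, #3, #4}.
  A→#2 13, B→#3 16, C→#4 21, D→#4 17, E→#3 7, F→#4 3  ⇒ total 77.
Compare {#1, #2, #4}: total 82.
Compare {#1, #3, #4}: total 85.
No size-3 selection does better; minimum is 77.

77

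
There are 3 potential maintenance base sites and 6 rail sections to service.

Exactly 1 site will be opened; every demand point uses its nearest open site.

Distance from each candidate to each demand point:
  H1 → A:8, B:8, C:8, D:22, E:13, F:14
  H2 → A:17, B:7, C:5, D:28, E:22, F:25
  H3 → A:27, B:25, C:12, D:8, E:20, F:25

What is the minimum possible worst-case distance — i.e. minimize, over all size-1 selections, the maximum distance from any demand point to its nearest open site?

Open {H1}.
  Farthest demand point is D at distance 22 (to H1); all others are ≤ 22.
With {H3} the worst case is 27.
With {H2} the worst case is 28.
No size-1 selection achieves below 22.

22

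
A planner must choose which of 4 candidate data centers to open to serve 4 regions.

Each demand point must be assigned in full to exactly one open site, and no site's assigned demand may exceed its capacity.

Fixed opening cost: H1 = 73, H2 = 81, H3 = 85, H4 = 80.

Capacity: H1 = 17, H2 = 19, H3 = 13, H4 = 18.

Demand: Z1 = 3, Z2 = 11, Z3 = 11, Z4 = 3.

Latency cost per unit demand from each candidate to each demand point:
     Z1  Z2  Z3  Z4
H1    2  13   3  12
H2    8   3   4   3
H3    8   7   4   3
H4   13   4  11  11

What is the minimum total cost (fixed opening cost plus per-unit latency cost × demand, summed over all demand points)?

235

Open {H1, H2}; cheapest assignment that respects the capacities:
  H1 (cap 17, load 14): Z1, Z3 — cost 3×2 + 11×3 = 39
  H2 (cap 19, load 14): Z2, Z4 — cost 11×3 + 3×3 = 42
  Shipping 81, fixed 154 → total 235.
  Any other capacity-feasible assignment to {H1, H2} ships for at least 81.
Compare {H1, H4}: its best feasible assignment gives total 269.
Compare {H2, H3}: its best feasible assignment gives total 276.
Every other set of open sites that can feasibly serve all demand totals ≥ 269 even under its best assignment. Minimum: 235.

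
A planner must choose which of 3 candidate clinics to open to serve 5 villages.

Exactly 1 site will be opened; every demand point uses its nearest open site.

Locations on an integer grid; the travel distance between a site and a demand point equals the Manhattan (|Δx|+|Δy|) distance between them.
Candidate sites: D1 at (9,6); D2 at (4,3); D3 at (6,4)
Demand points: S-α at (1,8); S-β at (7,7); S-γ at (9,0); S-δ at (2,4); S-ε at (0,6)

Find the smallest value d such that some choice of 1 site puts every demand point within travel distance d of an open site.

Open {D2}.
  Farthest demand point is S-α at travel distance 8 (to D2); all others are ≤ 8.
With {D3} the worst case is 9.
With {D1} the worst case is 10.
No size-1 selection achieves below 8.

8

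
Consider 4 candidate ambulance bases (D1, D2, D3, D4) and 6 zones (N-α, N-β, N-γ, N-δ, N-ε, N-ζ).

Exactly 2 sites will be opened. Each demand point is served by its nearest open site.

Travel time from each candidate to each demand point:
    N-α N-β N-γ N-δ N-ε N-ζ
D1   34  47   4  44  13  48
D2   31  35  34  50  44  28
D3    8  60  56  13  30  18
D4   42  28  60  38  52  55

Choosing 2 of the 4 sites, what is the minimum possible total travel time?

103

Open {D1, D3}.
  N-α→D3 8, N-β→D1 47, N-γ→D1 4, N-δ→D3 13, N-ε→D1 13, N-ζ→D3 18  ⇒ total 103.
Compare {D2, D3}: total 138.
Compare {D3, D4}: total 153.
No size-2 selection does better; minimum is 103.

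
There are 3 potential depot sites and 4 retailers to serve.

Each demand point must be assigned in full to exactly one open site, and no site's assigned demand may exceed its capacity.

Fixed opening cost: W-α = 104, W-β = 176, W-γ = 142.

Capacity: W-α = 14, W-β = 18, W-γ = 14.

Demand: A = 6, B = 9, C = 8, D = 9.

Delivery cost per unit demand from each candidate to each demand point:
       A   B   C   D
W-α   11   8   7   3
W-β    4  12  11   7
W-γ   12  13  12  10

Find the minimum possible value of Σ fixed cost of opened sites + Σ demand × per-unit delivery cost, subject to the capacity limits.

Open {W-α, W-β}; cheapest assignment that respects the capacities:
  W-α (cap 14, load 14): A, C — cost 6×11 + 8×7 = 122
  W-β (cap 18, load 18): B, D — cost 9×12 + 9×7 = 171
  Shipping 293, fixed 280 → total 573.
  Any other capacity-feasible assignment to {W-α, W-β} ships for at least 293.
Compare {W-β, W-γ}: its best feasible assignment gives total 657.
Compare {W-α, W-β, W-γ}: its best feasible assignment gives total 677.
Every other set of open sites that can feasibly serve all demand totals ≥ 657 even under its best assignment. Minimum: 573.

573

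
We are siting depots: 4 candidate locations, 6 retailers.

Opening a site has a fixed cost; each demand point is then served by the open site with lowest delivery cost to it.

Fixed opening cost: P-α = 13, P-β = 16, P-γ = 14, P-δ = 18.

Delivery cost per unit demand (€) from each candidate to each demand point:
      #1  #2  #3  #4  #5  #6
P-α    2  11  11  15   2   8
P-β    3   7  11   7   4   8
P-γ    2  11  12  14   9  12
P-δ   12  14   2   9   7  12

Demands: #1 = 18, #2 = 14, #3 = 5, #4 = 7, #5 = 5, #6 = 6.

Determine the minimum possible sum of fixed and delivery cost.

Open {P-α, P-β, P-δ}: assign each demand point to its cheapest open site.
  #1→P-α 18×2=36, #2→P-β 14×7=98, #3→P-δ 5×2=10, #4→P-β 7×7=49, #5→P-α 5×2=10, #6→P-α 6×8=48
  delivery cost 251, fixed 47 → total 298.
Compare {P-β, P-γ, P-δ}: delivery cost 261 + fixed 48 = 309.
Compare {P-α, P-β, P-γ, P-δ}: delivery cost 251 + fixed 61 = 312.
Compare {P-β, P-δ}: delivery cost 279 + fixed 34 = 313.
All other subsets cost ≥ 309. Minimum total cost: 298.

298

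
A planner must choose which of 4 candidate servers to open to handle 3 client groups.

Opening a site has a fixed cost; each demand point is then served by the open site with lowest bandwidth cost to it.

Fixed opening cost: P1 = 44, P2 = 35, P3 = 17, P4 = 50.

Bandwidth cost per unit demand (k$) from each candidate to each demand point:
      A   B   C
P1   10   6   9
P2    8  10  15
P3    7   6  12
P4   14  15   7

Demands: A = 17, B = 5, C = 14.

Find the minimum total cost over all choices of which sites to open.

Open {P3, P4}: assign each demand point to its cheapest open site.
  A→P3 17×7=119, B→P3 5×6=30, C→P4 14×7=98
  bandwidth cost 247, fixed 67 → total 314.
Compare {P3}: bandwidth cost 317 + fixed 17 = 334.
Compare {P1, P3}: bandwidth cost 275 + fixed 61 = 336.
Compare {P2, P3, P4}: bandwidth cost 247 + fixed 102 = 349.
All other subsets cost ≥ 334. Minimum total cost: 314.

314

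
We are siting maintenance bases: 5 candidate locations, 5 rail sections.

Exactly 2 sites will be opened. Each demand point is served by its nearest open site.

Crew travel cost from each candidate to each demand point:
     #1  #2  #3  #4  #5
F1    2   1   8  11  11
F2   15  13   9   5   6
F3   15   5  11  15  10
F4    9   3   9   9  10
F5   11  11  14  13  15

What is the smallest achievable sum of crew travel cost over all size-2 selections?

22

Open {F1, F2}.
  #1→F1 2, #2→F1 1, #3→F1 8, #4→F2 5, #5→F2 6  ⇒ total 22.
Compare {F1, F4}: total 30.
Compare {F1, F3}: total 32.
No size-2 selection does better; minimum is 22.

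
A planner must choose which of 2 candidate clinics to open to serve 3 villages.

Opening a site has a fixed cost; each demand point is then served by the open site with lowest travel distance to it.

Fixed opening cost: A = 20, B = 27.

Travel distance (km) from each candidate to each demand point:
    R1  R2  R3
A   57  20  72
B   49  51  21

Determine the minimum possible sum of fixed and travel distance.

137

Open {A, B}: assign each demand point to its cheapest open site.
  R1→B 49, R2→A 20, R3→B 21
  travel distance 90, fixed 47 → total 137.
Compare {B}: travel distance 121 + fixed 27 = 148.
Compare {A}: travel distance 149 + fixed 20 = 169.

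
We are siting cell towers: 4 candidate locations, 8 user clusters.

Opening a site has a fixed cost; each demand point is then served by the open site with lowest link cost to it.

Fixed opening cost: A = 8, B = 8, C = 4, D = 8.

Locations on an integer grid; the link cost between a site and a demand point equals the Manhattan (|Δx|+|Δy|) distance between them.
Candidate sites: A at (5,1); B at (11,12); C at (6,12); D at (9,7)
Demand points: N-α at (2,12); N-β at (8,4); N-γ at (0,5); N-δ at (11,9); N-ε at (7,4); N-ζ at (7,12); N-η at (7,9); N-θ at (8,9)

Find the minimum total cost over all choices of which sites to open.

48

Open {C, D}: assign each demand point to its cheapest open site.
  N-α→C 4, N-β→D 4, N-γ→D 11, N-δ→D 4, N-ε→D 5, N-ζ→C 1, N-η→C 4, N-θ→D 3
  link cost 36, fixed 12 → total 48.
Compare {A, C}: link cost 42 + fixed 12 = 54.
Compare {A, C, D}: link cost 34 + fixed 20 = 54.
Compare {B, C, D}: link cost 35 + fixed 20 = 55.
All other subsets cost ≥ 54. Minimum total cost: 48.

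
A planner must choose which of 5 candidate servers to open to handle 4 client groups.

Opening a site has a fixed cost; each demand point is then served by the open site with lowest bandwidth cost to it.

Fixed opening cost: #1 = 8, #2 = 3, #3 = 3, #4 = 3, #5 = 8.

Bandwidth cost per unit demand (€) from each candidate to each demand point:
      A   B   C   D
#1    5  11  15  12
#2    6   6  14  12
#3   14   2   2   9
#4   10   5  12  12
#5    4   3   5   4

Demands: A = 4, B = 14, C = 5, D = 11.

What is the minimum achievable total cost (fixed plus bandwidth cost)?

Open {#3, #5}: assign each demand point to its cheapest open site.
  A→#5 4×4=16, B→#3 14×2=28, C→#3 5×2=10, D→#5 11×4=44
  bandwidth cost 98, fixed 11 → total 109.
Compare {#2, #3, #5}: bandwidth cost 98 + fixed 14 = 112.
Compare {#3, #4, #5}: bandwidth cost 98 + fixed 14 = 112.
Compare {#2, #3, #4, #5}: bandwidth cost 98 + fixed 17 = 115.
All other subsets cost ≥ 112. Minimum total cost: 109.

109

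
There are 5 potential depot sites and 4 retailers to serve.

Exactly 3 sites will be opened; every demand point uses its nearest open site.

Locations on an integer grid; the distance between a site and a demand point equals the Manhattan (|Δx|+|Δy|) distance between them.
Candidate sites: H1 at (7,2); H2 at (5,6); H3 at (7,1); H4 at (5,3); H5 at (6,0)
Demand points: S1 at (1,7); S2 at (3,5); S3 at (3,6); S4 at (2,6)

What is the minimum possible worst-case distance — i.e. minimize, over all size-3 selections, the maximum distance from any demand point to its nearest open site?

Open {H1, H2, H3}.
  Farthest demand point is S1 at distance 5 (to H2); all others are ≤ 5.
With {H1, H2, H4} the worst case is 5.
With {H1, H2, H5} the worst case is 5.
No size-3 selection achieves below 5.

5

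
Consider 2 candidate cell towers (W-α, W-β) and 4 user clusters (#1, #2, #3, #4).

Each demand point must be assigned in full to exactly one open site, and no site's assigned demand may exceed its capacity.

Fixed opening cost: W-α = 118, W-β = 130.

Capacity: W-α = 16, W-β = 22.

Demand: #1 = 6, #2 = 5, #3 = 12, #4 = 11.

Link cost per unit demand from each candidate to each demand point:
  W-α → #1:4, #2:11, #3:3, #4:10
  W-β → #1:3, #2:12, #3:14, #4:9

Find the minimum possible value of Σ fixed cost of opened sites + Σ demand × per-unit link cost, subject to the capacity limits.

Open {W-α, W-β}; cheapest assignment that respects the capacities:
  W-α (cap 16, load 12): #3 — cost 12×3 = 36
  W-β (cap 22, load 22): #1, #2, #4 — cost 6×3 + 5×12 + 11×9 = 177
  Shipping 213, fixed 248 → total 461.
  Any other capacity-feasible assignment to {W-α, W-β} ships for at least 213.
Total demand is 34 and no other set of sites has combined capacity ≥ 34, so {W-α, W-β} is the only feasible choice of open sites. Minimum: 461.

461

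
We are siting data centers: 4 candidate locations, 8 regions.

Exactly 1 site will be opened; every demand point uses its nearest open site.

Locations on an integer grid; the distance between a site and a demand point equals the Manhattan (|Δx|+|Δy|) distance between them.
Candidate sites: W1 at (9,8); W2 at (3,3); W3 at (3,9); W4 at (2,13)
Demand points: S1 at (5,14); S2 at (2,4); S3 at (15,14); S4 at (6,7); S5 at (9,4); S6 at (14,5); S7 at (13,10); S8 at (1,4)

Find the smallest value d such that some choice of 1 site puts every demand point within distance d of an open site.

12

Open {W1}.
  Farthest demand point is S3 at distance 12 (to W1); all others are ≤ 12.
With {W3} the worst case is 17.
With {W4} the worst case is 20.
No size-1 selection achieves below 12.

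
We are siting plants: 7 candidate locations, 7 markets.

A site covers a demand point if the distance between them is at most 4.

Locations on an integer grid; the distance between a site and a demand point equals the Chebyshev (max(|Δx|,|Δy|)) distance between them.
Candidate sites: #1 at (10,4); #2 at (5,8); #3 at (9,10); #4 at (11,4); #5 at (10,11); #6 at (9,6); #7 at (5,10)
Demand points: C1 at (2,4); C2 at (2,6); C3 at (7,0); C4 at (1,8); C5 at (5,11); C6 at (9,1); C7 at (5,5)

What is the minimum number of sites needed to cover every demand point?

2

Coverage sets (demand points within 4 of each site):
  #1: {C3, C6}
  #2: {C1, C2, C4, C5, C7}
  #3: {C5}
  #4: {C3, C6}
  #5: {}
  #6: {C7}
  #7: {C2, C4, C5}
No single site covers all 7 demand points.
But {#1, #2} covers everything, so the minimum is 2.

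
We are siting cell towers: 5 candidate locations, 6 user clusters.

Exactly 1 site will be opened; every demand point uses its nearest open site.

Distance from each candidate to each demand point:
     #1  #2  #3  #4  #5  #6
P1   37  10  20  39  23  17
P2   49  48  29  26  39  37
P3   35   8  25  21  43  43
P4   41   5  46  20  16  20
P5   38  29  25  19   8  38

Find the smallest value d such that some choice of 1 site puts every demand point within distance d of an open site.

Open {P5}.
  Farthest demand point is #1 at distance 38 (to P5); all others are ≤ 38.
With {P1} the worst case is 39.
With {P3} the worst case is 43.
No size-1 selection achieves below 38.

38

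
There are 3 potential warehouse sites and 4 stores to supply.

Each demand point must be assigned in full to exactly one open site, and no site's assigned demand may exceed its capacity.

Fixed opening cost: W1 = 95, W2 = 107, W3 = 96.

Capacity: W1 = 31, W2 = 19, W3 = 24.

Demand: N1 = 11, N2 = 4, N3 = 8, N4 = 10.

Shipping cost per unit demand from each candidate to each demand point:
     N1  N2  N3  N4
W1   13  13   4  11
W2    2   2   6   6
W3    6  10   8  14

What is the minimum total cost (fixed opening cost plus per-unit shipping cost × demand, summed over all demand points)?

Open {W1, W2}; cheapest assignment that respects the capacities:
  W1 (cap 31, load 18): N3, N4 — cost 8×4 + 10×11 = 142
  W2 (cap 19, load 15): N1, N2 — cost 11×2 + 4×2 = 30
  Shipping 172, fixed 202 → total 374.
  Any other capacity-feasible assignment to {W1, W2} ships for at least 172.
Compare {W2, W3}: its best feasible assignment gives total 401.
Compare {W1, W3}: its best feasible assignment gives total 439.
Every other set of open sites that can feasibly serve all demand totals ≥ 401 even under its best assignment. Minimum: 374.

374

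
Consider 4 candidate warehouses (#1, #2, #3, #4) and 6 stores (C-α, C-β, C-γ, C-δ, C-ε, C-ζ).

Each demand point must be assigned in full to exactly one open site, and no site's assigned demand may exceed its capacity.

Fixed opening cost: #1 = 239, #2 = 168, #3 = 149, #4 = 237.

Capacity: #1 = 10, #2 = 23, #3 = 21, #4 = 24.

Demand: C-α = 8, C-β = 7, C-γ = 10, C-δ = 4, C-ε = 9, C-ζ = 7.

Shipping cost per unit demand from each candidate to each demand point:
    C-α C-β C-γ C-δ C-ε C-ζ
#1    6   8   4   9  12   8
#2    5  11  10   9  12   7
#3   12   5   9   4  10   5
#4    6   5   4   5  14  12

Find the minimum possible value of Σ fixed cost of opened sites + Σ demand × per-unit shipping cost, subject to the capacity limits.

Open {#3, #4}; cheapest assignment that respects the capacities:
  #3 (cap 21, load 21): C-γ, C-δ, C-ζ — cost 10×9 + 4×4 + 7×5 = 141
  #4 (cap 24, load 24): C-α, C-β, C-ε — cost 8×6 + 7×5 + 9×14 = 209
  Shipping 350, fixed 386 → total 736.
  Any other capacity-feasible assignment to {#3, #4} ships for at least 350.
Compare {#2, #4}: its best feasible assignment gives total 747.
Compare {#2, #3, #4}: its best feasible assignment gives total 810.
Every other set of open sites that can feasibly serve all demand totals ≥ 747 even under its best assignment. Minimum: 736.

736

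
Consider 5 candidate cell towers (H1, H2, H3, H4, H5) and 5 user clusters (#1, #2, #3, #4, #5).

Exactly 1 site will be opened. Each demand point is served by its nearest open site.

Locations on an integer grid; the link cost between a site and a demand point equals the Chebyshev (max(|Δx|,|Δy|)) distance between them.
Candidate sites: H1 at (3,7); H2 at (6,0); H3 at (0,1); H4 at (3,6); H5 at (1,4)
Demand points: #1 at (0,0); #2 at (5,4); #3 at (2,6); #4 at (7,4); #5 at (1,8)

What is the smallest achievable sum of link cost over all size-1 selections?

15

Open {H4}.
  #1→H4 6, #2→H4 2, #3→H4 1, #4→H4 4, #5→H4 2  ⇒ total 15.
Compare {H1}: total 17.
Compare {H5}: total 20.
No size-1 selection does better; minimum is 15.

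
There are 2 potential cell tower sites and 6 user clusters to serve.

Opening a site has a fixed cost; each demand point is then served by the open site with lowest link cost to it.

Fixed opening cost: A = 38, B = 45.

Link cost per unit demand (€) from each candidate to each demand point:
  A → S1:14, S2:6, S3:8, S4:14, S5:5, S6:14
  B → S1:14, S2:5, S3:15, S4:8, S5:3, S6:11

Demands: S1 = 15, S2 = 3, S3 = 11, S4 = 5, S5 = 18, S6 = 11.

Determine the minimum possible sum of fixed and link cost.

611

Open {A, B}: assign each demand point to its cheapest open site.
  S1→A 15×14=210, S2→B 3×5=15, S3→A 11×8=88, S4→B 5×8=40, S5→B 18×3=54, S6→B 11×11=121
  link cost 528, fixed 83 → total 611.
Compare {B}: link cost 605 + fixed 45 = 650.
Compare {A}: link cost 630 + fixed 38 = 668.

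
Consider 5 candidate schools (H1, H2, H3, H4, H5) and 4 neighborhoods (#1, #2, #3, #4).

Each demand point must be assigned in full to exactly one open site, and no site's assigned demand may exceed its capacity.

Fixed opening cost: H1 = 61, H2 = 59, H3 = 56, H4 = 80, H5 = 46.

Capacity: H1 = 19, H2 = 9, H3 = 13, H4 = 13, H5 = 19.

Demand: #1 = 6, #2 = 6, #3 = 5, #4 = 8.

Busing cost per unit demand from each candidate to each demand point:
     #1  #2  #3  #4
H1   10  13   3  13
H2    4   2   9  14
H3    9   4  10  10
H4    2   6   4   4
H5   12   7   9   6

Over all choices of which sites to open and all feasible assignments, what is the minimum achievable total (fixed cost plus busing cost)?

248

Open {H4, H5}; cheapest assignment that respects the capacities:
  H4 (cap 13, load 11): #1, #3 — cost 6×2 + 5×4 = 32
  H5 (cap 19, load 14): #2, #4 — cost 6×7 + 8×6 = 90
  Shipping 122, fixed 126 → total 248.
  Any other capacity-feasible assignment to {H4, H5} ships for at least 122.
Compare {H2, H5}: its best feasible assignment gives total 264.
Compare {H3, H4}: its best feasible assignment gives total 266.
Every other set of open sites that can feasibly serve all demand totals ≥ 264 even under its best assignment. Minimum: 248.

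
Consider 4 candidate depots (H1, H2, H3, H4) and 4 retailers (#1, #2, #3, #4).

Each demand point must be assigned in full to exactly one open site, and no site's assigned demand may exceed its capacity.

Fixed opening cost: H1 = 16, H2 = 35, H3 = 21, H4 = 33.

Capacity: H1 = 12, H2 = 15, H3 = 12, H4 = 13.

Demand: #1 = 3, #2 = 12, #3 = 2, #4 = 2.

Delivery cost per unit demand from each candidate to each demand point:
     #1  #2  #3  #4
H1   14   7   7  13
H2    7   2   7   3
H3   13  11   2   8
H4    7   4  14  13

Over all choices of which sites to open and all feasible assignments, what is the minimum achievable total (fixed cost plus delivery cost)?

121

Open {H2, H3}; cheapest assignment that respects the capacities:
  H2 (cap 15, load 15): #1, #2 — cost 3×7 + 12×2 = 45
  H3 (cap 12, load 4): #3, #4 — cost 2×2 + 2×8 = 20
  Shipping 65, fixed 56 → total 121.
  Any other capacity-feasible assignment to {H2, H3} ships for at least 65.
Compare {H1, H2}: its best feasible assignment gives total 136.
Compare {H1, H2, H3}: its best feasible assignment gives total 137.
Every other set of open sites that can feasibly serve all demand totals ≥ 136 even under its best assignment. Minimum: 121.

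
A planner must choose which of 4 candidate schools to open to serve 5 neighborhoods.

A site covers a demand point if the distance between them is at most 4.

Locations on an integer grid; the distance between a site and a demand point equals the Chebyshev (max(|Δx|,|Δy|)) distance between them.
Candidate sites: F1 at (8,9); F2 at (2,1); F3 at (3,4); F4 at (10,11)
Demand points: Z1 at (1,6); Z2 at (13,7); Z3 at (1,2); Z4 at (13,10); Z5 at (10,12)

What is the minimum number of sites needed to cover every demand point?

Coverage sets (demand points within 4 of each site):
  F1: {Z5}
  F2: {Z3}
  F3: {Z1, Z3}
  F4: {Z2, Z4, Z5}
No single site covers all 5 demand points.
But {F3, F4} covers everything, so the minimum is 2.

2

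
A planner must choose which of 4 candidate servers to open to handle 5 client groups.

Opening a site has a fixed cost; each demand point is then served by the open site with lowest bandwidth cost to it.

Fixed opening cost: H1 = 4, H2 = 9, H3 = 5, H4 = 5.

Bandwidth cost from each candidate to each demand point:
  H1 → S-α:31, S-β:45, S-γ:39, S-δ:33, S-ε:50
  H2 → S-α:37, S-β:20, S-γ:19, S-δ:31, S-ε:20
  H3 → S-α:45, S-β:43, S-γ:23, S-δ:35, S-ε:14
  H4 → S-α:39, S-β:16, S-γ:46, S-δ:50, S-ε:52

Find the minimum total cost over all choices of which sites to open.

131

Open {H1, H3, H4}: assign each demand point to its cheapest open site.
  S-α→H1 31, S-β→H4 16, S-γ→H3 23, S-δ→H1 33, S-ε→H3 14
  bandwidth cost 117, fixed 14 → total 131.
Compare {H1, H2, H3}: bandwidth cost 115 + fixed 18 = 133.
Compare {H1, H2}: bandwidth cost 121 + fixed 13 = 134.
Compare {H1, H2, H3, H4}: bandwidth cost 111 + fixed 23 = 134.
All other subsets cost ≥ 133. Minimum total cost: 131.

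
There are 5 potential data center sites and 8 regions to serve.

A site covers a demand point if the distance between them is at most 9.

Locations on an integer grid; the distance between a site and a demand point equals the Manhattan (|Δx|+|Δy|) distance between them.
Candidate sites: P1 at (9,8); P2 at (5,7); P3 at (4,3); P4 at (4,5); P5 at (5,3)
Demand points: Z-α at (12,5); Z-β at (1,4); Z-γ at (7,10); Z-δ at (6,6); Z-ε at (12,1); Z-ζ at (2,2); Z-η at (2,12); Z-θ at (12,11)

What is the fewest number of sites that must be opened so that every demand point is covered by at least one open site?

Coverage sets (demand points within 9 of each site):
  P1: {Z-α, Z-γ, Z-δ, Z-θ}
  P2: {Z-α, Z-β, Z-γ, Z-δ, Z-ζ, Z-η}
  P3: {Z-β, Z-δ, Z-ζ}
  P4: {Z-α, Z-β, Z-γ, Z-δ, Z-ζ, Z-η}
  P5: {Z-α, Z-β, Z-γ, Z-δ, Z-ε, Z-ζ}
No 2 sites suffice: every size-2 union leaves at least one demand point uncovered.
But {P1, P2, P5} covers everything, so the minimum is 3.

3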